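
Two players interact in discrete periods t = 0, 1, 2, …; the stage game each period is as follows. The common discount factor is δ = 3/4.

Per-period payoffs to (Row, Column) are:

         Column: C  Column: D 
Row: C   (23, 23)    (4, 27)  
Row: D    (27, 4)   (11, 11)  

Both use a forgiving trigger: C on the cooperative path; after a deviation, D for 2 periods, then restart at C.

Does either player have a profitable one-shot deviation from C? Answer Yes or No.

No

IC: δ+…+δ^2 ≥ (27−23)/(23−11) = 1/3.
At δ = 3/4: partial sum = 1.3125 ≥ 0.3333. Cooperation sustainable.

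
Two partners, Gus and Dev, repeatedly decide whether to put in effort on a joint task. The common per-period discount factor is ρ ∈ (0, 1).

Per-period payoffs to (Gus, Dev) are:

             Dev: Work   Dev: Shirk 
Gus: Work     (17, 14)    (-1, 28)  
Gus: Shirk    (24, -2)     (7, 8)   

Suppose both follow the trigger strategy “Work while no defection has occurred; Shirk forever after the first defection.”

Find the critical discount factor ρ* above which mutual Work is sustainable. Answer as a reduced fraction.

For Gus: deviation gain 24−17 = 7, per-period punishment loss 17−7 = 10. IC gives ρ ≥ 7/17.
For Dev: gain 14, loss 6 per period, so ρ ≥ 14/20 = 7/10.
The tighter constraint is Dev's, so cooperation needs ρ ≥ 7/10.

7/10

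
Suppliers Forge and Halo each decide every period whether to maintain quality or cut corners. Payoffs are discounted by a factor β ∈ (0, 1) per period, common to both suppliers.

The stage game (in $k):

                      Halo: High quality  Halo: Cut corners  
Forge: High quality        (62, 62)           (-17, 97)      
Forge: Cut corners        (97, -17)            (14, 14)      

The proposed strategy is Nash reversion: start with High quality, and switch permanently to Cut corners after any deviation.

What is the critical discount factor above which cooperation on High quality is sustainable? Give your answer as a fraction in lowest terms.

Cooperation forever yields 62 each period: 62/(1−β).
Deviating yields 97 once, then 14 forever: 97 + 14β/(1−β).
No profitable deviation requires 62/(1−β) ≥ 97 + 14β/(1−β).
Multiplying by (1−β): 62 ≥ 97(1−β) + 14β = 97 − 83β.
So 83β ≥ 35, i.e. β ≥ 35/83.

35/83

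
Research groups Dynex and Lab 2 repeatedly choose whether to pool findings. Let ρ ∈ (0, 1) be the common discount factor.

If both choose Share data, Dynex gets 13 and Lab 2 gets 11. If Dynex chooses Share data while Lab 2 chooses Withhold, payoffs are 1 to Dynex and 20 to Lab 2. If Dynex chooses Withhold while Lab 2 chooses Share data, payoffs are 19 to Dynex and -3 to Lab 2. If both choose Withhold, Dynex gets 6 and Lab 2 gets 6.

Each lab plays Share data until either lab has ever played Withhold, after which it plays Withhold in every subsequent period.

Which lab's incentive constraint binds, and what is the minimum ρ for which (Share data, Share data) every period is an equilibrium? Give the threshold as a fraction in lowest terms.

Lab 2; ρ ≥ 9/14

Dynex: cooperation gives 13 each period; deviation gives 19 once then 6 forever.
  13/(1−ρ) ≥ 19 + 6ρ/(1−ρ) ⇒ ρ ≥ 6/13.
Lab 2: cooperation gives 11 each period; deviation gives 20 once then 6 forever.
  ρ ≥ 9/14.
Both must hold, so the binding constraint is Lab 2's: ρ ≥ 9/14.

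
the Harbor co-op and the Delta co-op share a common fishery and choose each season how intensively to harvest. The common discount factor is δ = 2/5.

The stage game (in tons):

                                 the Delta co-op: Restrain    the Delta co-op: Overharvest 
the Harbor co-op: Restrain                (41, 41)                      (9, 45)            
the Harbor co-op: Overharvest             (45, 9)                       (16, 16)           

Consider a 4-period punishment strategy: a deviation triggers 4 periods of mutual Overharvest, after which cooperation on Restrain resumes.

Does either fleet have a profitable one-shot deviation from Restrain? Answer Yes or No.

No

A one-shot deviation gives 45 now, then 16 for 4 periods, then back to 41.
Gain from deviating: (45−41) today; loss: (41−16) in each of the next 4 periods.
No-deviation condition: (41−16)(δ+…+δ^4) ≥ 45−41, i.e. δ+…+δ^4 ≥ 4/25.
At δ = 2/5: δ+…+δ^4 = 0.6496 ≥ 0.1600.
So cooperation is sustainable.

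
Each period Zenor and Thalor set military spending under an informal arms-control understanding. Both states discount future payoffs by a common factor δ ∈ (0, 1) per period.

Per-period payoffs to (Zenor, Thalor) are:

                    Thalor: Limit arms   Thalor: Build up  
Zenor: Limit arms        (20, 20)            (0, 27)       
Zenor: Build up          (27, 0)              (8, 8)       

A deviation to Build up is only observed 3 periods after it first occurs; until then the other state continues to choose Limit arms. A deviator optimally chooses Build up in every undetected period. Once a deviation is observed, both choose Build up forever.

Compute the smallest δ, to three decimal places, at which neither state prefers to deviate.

Deviating for the 3 undetected periods gains 27−20 = 7 per period over cooperation, then loses 20−8 = 12 per period forever once punishment starts.
Gain: 7(1 + δ + … + δ^2); loss: 12·δ^3/(1−δ).
No profitable deviation ⇔ 7(1−δ^3) ≤ 12·δ^3, i.e. δ^3 ≥ 7/(7+12) = 7/19.
Hence δ ≥ (7/19)^(1/3) ≈ 0.717.

0.717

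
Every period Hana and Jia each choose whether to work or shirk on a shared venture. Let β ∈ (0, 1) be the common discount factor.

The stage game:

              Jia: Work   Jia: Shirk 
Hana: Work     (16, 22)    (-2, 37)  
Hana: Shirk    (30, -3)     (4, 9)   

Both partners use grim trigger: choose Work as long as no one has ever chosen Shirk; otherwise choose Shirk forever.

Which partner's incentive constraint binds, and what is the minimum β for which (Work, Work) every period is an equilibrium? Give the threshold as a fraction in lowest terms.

Hana's threshold: (30−16)/(30−4) = 7/13.
Jia's threshold: (37−22)/(37−9) = 15/28.
7/13 > 15/28, so Hana binds and β* = 7/13.

Hana; β ≥ 7/13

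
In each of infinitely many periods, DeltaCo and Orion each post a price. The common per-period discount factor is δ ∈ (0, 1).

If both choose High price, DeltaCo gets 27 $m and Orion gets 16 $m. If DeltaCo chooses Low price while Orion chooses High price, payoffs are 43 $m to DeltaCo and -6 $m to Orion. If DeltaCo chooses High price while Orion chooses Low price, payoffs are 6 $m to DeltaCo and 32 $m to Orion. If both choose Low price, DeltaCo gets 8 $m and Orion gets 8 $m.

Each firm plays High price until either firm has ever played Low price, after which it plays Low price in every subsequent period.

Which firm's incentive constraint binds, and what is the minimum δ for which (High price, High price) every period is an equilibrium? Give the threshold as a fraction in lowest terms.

Orion; δ ≥ 2/3

For DeltaCo: deviation gain 43−27 = 16, per-period punishment loss 27−8 = 19. IC gives δ ≥ 16/35.
For Orion: gain 16, loss 8 per period, so δ ≥ 16/24 = 2/3.
The tighter constraint is Orion's, so cooperation needs δ ≥ 2/3.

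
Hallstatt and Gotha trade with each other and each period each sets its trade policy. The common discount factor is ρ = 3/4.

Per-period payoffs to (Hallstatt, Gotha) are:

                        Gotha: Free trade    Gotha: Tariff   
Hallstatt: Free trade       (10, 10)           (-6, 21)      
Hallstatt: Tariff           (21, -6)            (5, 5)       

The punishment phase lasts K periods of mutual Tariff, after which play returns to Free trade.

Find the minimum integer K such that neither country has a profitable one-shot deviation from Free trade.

No profitable deviation requires (10−5)(ρ+…+ρ^K) ≥ 21−10, i.e. ρ+…+ρ^K ≥ 11/5 ≈ 2.2000.
With ρ = 3/4, the partial sums are K=1: 0.7500, K=2: 1.3125, K=3: 1.7344, K=4: 2.0508, K=5: 2.2881.
K = 5 is the first length at which the sum reaches 2.2000.

5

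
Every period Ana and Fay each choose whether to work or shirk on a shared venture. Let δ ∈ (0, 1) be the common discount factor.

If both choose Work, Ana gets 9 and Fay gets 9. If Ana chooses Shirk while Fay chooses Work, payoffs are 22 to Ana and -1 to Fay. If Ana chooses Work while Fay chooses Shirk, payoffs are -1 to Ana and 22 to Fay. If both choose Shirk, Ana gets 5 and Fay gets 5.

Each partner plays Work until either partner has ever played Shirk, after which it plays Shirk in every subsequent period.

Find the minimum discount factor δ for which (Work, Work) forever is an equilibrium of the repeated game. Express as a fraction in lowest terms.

13/17

One-period gain from deviating is 22 − 9 = 13. The loss is 9 − 5 = 4 in every subsequent period, with present value 4·δ/(1−δ).
Deviation is unprofitable when 4·δ/(1−δ) ≥ 13, i.e. δ/(1−δ) ≥ 13/4.
Equivalently δ ≥ 13/(13+4) = 13/17.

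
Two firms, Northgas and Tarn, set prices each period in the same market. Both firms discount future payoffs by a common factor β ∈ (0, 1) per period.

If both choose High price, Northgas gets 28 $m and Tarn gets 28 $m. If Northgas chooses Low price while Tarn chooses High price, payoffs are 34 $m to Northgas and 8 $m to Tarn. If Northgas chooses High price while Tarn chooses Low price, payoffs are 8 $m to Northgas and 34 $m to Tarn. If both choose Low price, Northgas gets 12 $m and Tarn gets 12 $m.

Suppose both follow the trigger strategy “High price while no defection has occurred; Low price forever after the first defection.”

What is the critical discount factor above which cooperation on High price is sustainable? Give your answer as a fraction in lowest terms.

One-period gain from deviating is 34 − 28 = 6. The loss is 28 − 12 = 16 in every subsequent period, with present value 16·β/(1−β).
Deviation is unprofitable when 16·β/(1−β) ≥ 6, i.e. β/(1−β) ≥ 3/8.
Equivalently β ≥ 6/(6+16) = 3/11.

3/11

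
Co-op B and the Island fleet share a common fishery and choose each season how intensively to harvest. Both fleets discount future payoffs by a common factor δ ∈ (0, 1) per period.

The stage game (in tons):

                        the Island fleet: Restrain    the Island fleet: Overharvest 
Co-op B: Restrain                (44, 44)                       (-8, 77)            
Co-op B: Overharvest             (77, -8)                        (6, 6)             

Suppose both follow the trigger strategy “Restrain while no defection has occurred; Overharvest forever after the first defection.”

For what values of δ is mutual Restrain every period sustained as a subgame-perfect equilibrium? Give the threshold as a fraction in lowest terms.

33/71

44/(1−δ) ≥ 77 + 6δ/(1−δ)
44 ≥ 77 − 71δ
δ ≥ 33/71.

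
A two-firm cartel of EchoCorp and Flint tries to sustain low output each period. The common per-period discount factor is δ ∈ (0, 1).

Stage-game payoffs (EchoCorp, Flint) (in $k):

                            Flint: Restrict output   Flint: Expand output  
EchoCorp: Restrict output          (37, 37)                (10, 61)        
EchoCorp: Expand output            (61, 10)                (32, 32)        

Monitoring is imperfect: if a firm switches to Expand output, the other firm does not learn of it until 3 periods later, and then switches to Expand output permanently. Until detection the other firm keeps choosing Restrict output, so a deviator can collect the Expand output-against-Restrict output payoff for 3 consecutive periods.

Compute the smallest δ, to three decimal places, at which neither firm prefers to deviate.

0.939

The best deviation is to choose Expand output for all 3 undetected periods, earning 61 each, then 32 forever once detected.
Deviation value: 61(1−δ^3)/(1−δ) + 32δ^3/(1−δ); cooperation value: 37/(1−δ).
IC: 37 ≥ 61(1−δ^3) + 32δ^3 = 61 − 29δ^3.
So δ^3 ≥ 24/29, giving δ ≥ (24/29)^(1/3) ≈ 0.939.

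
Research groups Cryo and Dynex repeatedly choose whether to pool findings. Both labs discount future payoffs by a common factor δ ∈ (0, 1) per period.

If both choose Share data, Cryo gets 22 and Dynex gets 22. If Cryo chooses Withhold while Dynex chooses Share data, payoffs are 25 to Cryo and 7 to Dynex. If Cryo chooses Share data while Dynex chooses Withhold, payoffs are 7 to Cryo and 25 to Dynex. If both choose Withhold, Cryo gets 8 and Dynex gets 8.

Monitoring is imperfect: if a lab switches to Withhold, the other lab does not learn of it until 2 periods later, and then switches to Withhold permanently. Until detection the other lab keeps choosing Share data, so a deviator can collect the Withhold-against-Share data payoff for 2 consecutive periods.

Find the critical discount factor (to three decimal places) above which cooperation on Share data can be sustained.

0.420

Deviating for the 2 undetected periods gains 25−22 = 3 per period over cooperation, then loses 22−8 = 14 per period forever once punishment starts.
Gain: 3(1 + δ + … + δ^1); loss: 14·δ^2/(1−δ).
No profitable deviation ⇔ 3(1−δ^2) ≤ 14·δ^2, i.e. δ^2 ≥ 3/(3+14) = 3/17.
Hence δ ≥ (3/17)^(1/2) ≈ 0.420.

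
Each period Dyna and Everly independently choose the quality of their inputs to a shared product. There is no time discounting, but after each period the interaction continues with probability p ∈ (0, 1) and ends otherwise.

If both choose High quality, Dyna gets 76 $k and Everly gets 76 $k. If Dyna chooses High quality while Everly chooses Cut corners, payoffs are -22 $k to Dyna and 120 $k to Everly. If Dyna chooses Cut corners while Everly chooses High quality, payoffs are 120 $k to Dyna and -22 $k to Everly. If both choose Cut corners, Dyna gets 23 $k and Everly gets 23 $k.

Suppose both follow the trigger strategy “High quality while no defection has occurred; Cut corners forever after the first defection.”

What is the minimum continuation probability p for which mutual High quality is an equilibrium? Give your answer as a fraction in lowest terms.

44/97

Expected cooperation value is 76 + p·76 + p²·76 + … = 76/(1−p); deviation gives 120 + p·23/(1−p).
76 ≥ 120(1−p) + 23p ⇒ 97p ≥ 44 ⇒ p ≥ 44/97.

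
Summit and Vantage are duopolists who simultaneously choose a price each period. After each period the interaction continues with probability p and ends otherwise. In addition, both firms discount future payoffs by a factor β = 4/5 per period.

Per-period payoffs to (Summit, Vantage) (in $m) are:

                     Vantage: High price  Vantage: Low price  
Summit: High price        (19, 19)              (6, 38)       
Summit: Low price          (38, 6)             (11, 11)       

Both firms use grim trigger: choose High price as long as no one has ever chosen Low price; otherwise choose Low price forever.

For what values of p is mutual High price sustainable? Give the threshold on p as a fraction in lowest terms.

Expected continuation weight on next period's payoff is β·p = 4/5·p, which plays the role of the discount factor.
Cooperation requires 4/5·p ≥ (38−19)/(38−11) = 19/27, hence p ≥ 95/108.

95/108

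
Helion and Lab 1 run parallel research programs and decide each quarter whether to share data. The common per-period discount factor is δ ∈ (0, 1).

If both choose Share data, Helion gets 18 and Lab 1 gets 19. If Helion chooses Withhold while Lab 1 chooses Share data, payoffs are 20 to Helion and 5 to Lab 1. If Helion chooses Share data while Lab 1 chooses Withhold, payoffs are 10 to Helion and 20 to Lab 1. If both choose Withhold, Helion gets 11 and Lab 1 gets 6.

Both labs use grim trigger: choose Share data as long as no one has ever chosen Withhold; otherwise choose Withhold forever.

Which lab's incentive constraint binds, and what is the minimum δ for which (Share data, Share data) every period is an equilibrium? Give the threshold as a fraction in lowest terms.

Helion: cooperation gives 18 each period; deviation gives 20 once then 11 forever.
  18/(1−δ) ≥ 20 + 11δ/(1−δ) ⇒ δ ≥ 2/9.
Lab 1: cooperation gives 19 each period; deviation gives 20 once then 6 forever.
  δ ≥ 1/14.
Both must hold, so the binding constraint is Helion's: δ ≥ 2/9.

Helion; δ ≥ 2/9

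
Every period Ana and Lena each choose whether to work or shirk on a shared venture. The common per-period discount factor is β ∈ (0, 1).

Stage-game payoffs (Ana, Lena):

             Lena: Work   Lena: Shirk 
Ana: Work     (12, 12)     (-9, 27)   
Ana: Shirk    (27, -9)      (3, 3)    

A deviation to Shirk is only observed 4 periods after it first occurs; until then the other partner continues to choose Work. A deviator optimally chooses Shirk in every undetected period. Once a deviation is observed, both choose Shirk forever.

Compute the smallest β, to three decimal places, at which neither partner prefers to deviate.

A deviator earns 27 for 4 periods, then 3 forever; cooperating earns 12 forever. Multiplying the IC by (1−β):
12 ≥ 27(1−β^4) + 3β^4, so 24·β^4 ≥ 15 and β^4 ≥ 5/8.
β ≥ (5/8)^(1/4) ≈ 0.889.

0.889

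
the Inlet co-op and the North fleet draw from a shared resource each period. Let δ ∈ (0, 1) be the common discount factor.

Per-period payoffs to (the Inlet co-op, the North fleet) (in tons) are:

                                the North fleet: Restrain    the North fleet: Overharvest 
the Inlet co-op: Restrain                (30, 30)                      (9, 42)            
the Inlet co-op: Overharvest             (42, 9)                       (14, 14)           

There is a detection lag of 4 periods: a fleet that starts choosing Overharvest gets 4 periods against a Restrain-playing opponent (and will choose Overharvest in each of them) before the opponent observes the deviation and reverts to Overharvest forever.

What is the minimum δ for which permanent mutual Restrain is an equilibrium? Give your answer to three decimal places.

0.809

A deviator earns 42 for 4 periods, then 14 forever; cooperating earns 30 forever. Multiplying the IC by (1−δ):
30 ≥ 42(1−δ^4) + 14δ^4, so 28·δ^4 ≥ 12 and δ^4 ≥ 3/7.
δ ≥ (3/7)^(1/4) ≈ 0.809.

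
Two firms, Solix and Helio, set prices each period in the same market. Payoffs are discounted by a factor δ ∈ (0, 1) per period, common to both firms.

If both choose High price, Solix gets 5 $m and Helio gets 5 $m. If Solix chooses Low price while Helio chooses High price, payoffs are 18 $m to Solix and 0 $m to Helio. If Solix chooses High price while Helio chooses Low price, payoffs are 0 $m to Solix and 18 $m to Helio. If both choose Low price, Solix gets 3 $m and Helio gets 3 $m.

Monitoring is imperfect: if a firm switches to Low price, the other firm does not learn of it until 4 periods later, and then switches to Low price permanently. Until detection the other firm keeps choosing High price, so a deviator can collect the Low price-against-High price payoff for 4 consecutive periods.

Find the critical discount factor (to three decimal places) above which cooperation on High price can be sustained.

Deviating for the 4 undetected periods gains 18−5 = 13 per period over cooperation, then loses 5−3 = 2 per period forever once punishment starts.
Gain: 13(1 + δ + … + δ^3); loss: 2·δ^4/(1−δ).
No profitable deviation ⇔ 13(1−δ^4) ≤ 2·δ^4, i.e. δ^4 ≥ 13/(13+2) = 13/15.
Hence δ ≥ (13/15)^(1/4) ≈ 0.965.

0.965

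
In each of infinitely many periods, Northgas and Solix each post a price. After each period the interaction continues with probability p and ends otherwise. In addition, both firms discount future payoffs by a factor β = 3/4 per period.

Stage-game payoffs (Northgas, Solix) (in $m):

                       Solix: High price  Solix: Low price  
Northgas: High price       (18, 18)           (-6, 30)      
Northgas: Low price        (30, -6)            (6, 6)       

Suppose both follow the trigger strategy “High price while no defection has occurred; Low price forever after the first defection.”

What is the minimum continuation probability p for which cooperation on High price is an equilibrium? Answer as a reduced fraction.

2/3

With continuation probability p and discount β, the effective per-period discount factor is βp.
Grim-trigger IC: βp ≥ (30−18)/(30−6) = 1/2.
So p ≥ (1/2)/(3/4) = 2/3.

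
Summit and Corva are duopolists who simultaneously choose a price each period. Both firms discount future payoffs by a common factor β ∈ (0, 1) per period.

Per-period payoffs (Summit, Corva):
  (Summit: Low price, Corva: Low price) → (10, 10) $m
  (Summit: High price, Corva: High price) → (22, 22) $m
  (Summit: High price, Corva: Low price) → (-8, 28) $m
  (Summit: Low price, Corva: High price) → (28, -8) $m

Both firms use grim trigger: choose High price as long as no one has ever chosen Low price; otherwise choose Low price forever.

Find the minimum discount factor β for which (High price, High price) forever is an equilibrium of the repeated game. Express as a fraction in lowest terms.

1/3

Under grim trigger the critical discount factor is (T−C)/(T−P) with T = 28, C = 22, P = 10.
β* = (28−22)/(28−10) = 6/18 = 1/3.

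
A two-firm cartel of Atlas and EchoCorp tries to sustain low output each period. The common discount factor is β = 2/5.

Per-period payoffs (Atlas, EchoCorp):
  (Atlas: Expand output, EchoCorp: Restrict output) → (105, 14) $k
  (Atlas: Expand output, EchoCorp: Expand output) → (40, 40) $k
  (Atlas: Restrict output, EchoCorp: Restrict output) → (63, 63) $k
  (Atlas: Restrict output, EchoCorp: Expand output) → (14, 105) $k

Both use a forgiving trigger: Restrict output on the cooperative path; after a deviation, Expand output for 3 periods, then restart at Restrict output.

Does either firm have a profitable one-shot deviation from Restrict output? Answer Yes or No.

Comparing payoff streams over the 4 periods until play realigns: cooperate → 63(1+β+…+β^3); deviate → 105 + 40(β+…+β^3).
Cooperation is sustained iff (63−40)(β+…+β^3) ≥ 105−63.
β+…+β^3 = 2/5·(1−(2/5)^3)/(1−2/5) = 0.6240, and (105−63)/(63−40) = 1.8261.
0.6240 < 1.8261, so cooperation is not sustainable.

Yes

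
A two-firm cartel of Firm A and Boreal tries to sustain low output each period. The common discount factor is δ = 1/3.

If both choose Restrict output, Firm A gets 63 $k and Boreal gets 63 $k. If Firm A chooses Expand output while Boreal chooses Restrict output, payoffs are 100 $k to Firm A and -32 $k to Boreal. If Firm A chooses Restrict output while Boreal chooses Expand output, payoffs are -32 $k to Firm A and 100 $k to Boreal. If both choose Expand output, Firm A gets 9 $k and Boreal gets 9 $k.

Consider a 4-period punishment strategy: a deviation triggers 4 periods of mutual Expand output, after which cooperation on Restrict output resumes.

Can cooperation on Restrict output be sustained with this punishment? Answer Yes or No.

No

A one-shot deviation gives 100 now, then 9 for 4 periods, then back to 63.
Gain from deviating: (100−63) today; loss: (63−9) in each of the next 4 periods.
No-deviation condition: (63−9)(δ+…+δ^4) ≥ 100−63, i.e. δ+…+δ^4 ≥ 37/54.
At δ = 1/3: δ+…+δ^4 = 0.4938 < 0.6852.
So cooperation is not sustainable.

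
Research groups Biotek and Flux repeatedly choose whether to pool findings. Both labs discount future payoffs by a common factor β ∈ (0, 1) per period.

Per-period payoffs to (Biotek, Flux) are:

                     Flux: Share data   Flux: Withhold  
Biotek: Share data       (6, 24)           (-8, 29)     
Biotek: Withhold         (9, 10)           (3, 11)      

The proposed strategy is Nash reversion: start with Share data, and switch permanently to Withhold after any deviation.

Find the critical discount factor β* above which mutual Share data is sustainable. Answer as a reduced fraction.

1/2

For Biotek: deviation gain 9−6 = 3, per-period punishment loss 6−3 = 3. IC gives β ≥ 3/6 = 1/2.
For Flux: gain 5, loss 13 per period, so β ≥ 5/18.
The tighter constraint is Biotek's, so cooperation needs β ≥ 1/2.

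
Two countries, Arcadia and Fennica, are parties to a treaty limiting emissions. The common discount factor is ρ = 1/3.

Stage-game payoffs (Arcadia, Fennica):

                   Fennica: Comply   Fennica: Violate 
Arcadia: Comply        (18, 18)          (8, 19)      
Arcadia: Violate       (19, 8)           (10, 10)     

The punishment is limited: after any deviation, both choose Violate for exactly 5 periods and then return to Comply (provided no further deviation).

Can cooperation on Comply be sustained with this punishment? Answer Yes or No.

Yes

Comparing payoff streams over the 6 periods until play realigns: cooperate → 18(1+ρ+…+ρ^5); deviate → 19 + 10(ρ+…+ρ^5).
Cooperation is sustained iff (18−10)(ρ+…+ρ^5) ≥ 19−18.
ρ+…+ρ^5 = 1/3·(1−(1/3)^5)/(1−1/3) = 0.4979, and (19−18)/(18−10) = 0.1250.
0.4979 ≥ 0.1250, so cooperation is sustainable.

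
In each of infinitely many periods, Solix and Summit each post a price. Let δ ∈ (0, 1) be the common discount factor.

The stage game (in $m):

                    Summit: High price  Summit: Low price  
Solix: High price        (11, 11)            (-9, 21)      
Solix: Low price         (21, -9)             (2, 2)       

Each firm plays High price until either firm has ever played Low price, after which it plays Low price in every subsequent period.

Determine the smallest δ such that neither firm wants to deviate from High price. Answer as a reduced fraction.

One-period gain from deviating is 21 − 11 = 10. The loss is 11 − 2 = 9 in every subsequent period, with present value 9·δ/(1−δ).
Deviation is unprofitable when 9·δ/(1−δ) ≥ 10, i.e. δ/(1−δ) ≥ 10/9.
Equivalently δ ≥ 10/(10+9) = 10/19.

10/19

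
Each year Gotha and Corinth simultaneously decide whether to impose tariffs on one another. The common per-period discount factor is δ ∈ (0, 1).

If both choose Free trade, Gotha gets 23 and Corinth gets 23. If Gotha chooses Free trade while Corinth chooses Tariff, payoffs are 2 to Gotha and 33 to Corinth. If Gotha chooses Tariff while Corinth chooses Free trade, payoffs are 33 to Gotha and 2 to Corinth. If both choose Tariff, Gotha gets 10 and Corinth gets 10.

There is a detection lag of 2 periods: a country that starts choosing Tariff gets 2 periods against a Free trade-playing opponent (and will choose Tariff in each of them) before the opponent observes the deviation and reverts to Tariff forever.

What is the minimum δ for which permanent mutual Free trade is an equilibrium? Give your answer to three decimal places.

0.659

Deviating for the 2 undetected periods gains 33−23 = 10 per period over cooperation, then loses 23−10 = 13 per period forever once punishment starts.
Gain: 10(1 + δ + … + δ^1); loss: 13·δ^2/(1−δ).
No profitable deviation ⇔ 10(1−δ^2) ≤ 13·δ^2, i.e. δ^2 ≥ 10/(10+13) = 10/23.
Hence δ ≥ (10/23)^(1/2) ≈ 0.659.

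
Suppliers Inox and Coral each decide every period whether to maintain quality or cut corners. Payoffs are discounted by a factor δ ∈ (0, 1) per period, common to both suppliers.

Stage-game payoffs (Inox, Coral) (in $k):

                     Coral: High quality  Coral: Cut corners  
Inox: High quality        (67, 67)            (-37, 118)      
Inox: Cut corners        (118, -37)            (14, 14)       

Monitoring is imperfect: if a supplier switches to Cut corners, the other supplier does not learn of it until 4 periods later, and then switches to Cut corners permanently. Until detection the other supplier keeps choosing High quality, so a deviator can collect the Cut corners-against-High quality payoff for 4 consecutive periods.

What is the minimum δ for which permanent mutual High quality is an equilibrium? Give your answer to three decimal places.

0.837

The best deviation is to choose Cut corners for all 4 undetected periods, earning 118 each, then 14 forever once detected.
Deviation value: 118(1−δ^4)/(1−δ) + 14δ^4/(1−δ); cooperation value: 67/(1−δ).
IC: 67 ≥ 118(1−δ^4) + 14δ^4 = 118 − 104δ^4.
So δ^4 ≥ 51/104, giving δ ≥ (51/104)^(1/4) ≈ 0.837.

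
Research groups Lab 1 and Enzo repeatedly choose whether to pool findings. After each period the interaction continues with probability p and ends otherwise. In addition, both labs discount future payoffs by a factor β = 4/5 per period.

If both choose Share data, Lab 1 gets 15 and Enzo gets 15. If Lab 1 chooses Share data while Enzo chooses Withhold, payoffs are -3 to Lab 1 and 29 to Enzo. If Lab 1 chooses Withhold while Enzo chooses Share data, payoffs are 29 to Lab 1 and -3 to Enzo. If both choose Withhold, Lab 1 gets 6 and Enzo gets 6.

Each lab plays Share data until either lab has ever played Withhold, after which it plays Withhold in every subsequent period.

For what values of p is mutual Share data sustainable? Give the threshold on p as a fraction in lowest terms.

Expected continuation weight on next period's payoff is β·p = 4/5·p, which plays the role of the discount factor.
Cooperation requires 4/5·p ≥ (29−15)/(29−6) = 14/23, hence p ≥ 35/46.

35/46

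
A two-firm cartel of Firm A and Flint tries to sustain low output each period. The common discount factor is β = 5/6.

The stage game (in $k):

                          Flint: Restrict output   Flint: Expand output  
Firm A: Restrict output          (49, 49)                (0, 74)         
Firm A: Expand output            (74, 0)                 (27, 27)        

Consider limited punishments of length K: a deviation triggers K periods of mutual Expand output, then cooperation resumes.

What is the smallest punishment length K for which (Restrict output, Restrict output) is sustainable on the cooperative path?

IC: β(1−β^K)/(1−β) ≥ (74−49)/(49−27) = 25/22.
With β = 5/6: need 1 − β^K ≥ 25/22·(1−5/6)/(5/6), i.e. β^K ≤ 0.7727.
Since (5/6)^1 = 0.8333 and (5/6)^2 = 0.6944, the smallest such K is 2.

2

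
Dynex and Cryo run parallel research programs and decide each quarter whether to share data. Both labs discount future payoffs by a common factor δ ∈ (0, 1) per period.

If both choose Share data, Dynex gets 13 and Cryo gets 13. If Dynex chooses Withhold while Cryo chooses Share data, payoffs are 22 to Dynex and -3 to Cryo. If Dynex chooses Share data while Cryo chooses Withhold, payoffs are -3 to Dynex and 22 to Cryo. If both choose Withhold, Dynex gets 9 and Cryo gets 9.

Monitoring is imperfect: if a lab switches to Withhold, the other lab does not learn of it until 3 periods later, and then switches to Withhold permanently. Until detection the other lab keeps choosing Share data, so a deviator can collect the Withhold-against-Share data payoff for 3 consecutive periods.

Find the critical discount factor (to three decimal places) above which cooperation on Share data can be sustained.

Deviating for the 3 undetected periods gains 22−13 = 9 per period over cooperation, then loses 13−9 = 4 per period forever once punishment starts.
Gain: 9(1 + δ + … + δ^2); loss: 4·δ^3/(1−δ).
No profitable deviation ⇔ 9(1−δ^3) ≤ 4·δ^3, i.e. δ^3 ≥ 9/(9+4) = 9/13.
Hence δ ≥ (9/13)^(1/3) ≈ 0.885.

0.885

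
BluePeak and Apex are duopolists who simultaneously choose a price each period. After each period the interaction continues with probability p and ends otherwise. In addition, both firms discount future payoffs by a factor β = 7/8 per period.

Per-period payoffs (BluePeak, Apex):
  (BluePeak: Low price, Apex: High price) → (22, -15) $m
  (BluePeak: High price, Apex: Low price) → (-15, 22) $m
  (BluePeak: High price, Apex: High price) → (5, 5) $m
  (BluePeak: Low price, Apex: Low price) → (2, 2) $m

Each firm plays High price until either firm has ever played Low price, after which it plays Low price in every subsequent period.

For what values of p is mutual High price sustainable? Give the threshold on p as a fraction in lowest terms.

Expected continuation weight on next period's payoff is β·p = 7/8·p, which plays the role of the discount factor.
Cooperation requires 7/8·p ≥ (22−5)/(22−2) = 17/20, hence p ≥ 34/35.

34/35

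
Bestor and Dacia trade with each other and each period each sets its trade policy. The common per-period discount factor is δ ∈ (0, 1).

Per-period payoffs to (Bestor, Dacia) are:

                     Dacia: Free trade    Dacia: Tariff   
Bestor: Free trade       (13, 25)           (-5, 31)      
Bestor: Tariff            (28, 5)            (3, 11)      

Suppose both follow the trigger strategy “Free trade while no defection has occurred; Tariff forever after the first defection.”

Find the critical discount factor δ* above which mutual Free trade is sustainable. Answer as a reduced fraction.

Bestor's threshold: (28−13)/(28−3) = 3/5.
Dacia's threshold: (31−25)/(31−11) = 3/10.
3/5 > 3/10, so Bestor binds and δ* = 3/5.

3/5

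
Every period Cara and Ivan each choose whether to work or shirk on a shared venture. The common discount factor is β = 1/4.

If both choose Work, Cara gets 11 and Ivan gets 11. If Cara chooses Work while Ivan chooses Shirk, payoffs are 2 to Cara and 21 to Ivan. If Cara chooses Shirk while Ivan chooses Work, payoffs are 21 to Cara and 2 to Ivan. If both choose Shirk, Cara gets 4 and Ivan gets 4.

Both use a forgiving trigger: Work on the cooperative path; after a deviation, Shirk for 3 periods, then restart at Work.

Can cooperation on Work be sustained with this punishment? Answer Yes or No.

No

IC: β+…+β^3 ≥ (21−11)/(11−4) = 10/7.
At β = 1/4: partial sum = 0.3281 < 1.4286. Cooperation not sustainable.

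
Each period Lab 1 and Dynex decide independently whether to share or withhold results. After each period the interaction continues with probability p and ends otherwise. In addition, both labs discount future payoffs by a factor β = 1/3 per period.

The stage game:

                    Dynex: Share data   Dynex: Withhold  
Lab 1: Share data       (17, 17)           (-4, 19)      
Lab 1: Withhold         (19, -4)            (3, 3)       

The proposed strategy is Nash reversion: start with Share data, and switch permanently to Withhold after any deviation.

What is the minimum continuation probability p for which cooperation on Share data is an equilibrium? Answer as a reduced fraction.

With continuation probability p and discount β, the effective per-period discount factor is βp.
Grim-trigger IC: βp ≥ (19−17)/(19−3) = 1/8.
So p ≥ (1/8)/(1/3) = 3/8.

3/8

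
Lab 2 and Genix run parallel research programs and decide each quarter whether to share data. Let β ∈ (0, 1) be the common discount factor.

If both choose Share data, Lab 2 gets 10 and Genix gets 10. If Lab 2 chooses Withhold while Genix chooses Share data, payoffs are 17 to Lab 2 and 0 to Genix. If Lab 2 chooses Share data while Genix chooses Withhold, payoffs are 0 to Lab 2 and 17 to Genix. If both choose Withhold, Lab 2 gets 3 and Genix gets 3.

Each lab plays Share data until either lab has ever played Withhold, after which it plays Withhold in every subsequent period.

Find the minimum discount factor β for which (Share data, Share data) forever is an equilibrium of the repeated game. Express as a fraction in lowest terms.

1/2

Under grim trigger the critical discount factor is (T−C)/(T−P) with T = 17, C = 10, P = 3.
β* = (17−10)/(17−3) = 7/14 = 1/2.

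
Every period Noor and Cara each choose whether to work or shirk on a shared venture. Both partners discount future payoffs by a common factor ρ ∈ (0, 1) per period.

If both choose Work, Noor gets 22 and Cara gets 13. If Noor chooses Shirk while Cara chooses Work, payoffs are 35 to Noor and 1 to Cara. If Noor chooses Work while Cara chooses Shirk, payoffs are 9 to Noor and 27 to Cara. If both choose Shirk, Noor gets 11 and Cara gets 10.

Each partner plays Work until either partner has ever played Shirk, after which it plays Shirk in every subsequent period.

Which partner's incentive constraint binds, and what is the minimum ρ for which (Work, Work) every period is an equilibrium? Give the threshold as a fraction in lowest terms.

Cara; ρ ≥ 14/17

For Noor: deviation gain 35−22 = 13, per-period punishment loss 22−11 = 11. IC gives ρ ≥ 13/24.
For Cara: gain 14, loss 3 per period, so ρ ≥ 14/17.
The tighter constraint is Cara's, so cooperation needs ρ ≥ 14/17.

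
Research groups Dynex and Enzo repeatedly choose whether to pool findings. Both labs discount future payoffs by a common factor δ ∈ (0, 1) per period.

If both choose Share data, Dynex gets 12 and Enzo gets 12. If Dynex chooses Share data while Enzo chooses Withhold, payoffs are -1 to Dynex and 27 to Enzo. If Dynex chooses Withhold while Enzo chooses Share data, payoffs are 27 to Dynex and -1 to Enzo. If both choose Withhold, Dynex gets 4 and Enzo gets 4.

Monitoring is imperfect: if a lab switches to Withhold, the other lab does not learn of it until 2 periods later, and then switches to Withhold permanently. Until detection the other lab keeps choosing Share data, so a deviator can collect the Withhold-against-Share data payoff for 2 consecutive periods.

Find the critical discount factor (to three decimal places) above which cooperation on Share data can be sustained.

Deviating for the 2 undetected periods gains 27−12 = 15 per period over cooperation, then loses 12−4 = 8 per period forever once punishment starts.
Gain: 15(1 + δ + … + δ^1); loss: 8·δ^2/(1−δ).
No profitable deviation ⇔ 15(1−δ^2) ≤ 8·δ^2, i.e. δ^2 ≥ 15/(15+8) = 15/23.
Hence δ ≥ (15/23)^(1/2) ≈ 0.808.

0.808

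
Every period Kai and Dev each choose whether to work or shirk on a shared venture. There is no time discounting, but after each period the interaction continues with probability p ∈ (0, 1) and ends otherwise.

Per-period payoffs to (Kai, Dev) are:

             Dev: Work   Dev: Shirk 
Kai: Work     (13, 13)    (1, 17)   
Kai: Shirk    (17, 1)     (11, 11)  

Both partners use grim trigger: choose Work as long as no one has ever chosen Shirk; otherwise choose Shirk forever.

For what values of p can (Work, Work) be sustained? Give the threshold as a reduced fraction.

With no time discounting, the continuation probability p plays the role of the discount factor.
Grim-trigger IC: 13/(1−p) ≥ 17 + 11p/(1−p) ⇒ p ≥ (17−13)/(17−11) = 2/3.

2/3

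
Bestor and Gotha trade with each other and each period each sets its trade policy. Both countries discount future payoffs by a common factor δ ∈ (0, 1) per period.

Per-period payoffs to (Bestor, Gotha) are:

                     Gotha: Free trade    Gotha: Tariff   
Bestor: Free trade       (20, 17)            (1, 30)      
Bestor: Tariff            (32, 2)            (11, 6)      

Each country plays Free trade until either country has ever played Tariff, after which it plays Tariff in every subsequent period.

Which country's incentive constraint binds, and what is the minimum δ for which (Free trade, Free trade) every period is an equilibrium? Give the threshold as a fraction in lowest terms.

Bestor; δ ≥ 4/7

Bestor's threshold: (32−20)/(32−11) = 4/7.
Gotha's threshold: (30−17)/(30−6) = 13/24.
4/7 > 13/24, so Bestor binds and δ* = 4/7.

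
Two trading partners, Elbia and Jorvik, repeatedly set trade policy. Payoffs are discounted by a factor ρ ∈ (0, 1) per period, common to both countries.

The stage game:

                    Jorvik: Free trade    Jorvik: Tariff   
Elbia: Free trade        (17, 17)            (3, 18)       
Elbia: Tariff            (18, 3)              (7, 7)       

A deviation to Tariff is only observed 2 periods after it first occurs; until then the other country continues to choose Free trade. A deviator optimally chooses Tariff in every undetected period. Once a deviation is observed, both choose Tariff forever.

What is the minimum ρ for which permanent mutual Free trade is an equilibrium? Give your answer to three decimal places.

0.302

Deviating for the 2 undetected periods gains 18−17 = 1 per period over cooperation, then loses 17−7 = 10 per period forever once punishment starts.
Gain: 1(1 + ρ + … + ρ^1); loss: 10·ρ^2/(1−ρ).
No profitable deviation ⇔ 1(1−ρ^2) ≤ 10·ρ^2, i.e. ρ^2 ≥ 1/(1+10) = 1/11.
Hence ρ ≥ (1/11)^(1/2) ≈ 0.302.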